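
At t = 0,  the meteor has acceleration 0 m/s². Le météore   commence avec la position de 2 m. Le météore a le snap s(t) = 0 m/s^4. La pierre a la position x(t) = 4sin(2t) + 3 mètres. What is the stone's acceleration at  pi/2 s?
To solve this, we need to take 2 derivatives of our position equation x(t) = 4·sin(2·t) + 3. The derivative of position gives velocity: v(t) = 8·cos(2·t). Taking d/dt of v(t), we find a(t) = -16·sin(2·t). We have acceleration a(t) = -16·sin(2·t). Substituting t = pi/2: a(pi/2) = 0.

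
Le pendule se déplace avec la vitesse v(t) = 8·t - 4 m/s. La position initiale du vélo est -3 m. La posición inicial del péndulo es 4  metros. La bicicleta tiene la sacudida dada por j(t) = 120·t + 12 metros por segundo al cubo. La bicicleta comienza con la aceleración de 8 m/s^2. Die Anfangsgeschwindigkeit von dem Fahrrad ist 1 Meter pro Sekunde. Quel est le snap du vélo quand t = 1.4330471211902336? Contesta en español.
Para resolver esto, necesitamos tomar 1 derivada de nuestra ecuación de la sacudida j(t) = 120·t + 12. Tomando d/dt de j(t), encontramos s(t) = 120. Tenemos el snap s(t) = 120. Sustituyendo t = 1.4330471211902336: s(1.4330471211902336) = 120.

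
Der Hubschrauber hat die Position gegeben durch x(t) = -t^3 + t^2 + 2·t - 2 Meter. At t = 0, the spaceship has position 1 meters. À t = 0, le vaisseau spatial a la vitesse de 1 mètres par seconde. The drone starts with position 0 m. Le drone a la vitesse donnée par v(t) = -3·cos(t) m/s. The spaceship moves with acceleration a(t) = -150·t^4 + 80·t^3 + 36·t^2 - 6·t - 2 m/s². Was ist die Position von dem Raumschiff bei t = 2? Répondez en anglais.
To solve this, we need to take 2 antiderivatives of our acceleration equation a(t) = -150·t^4 + 80·t^3 + 36·t^2 - 6·t - 2. Taking ∫a(t)dt and applying v(0) = 1, we find v(t) = -30·t^5 + 20·t^4 + 12·t^3 - 3·t^2 - 2·t + 1. The antiderivative of velocity is position. Using x(0) = 1, we get x(t) = -5·t^6 + 4·t^5 + 3·t^4 - t^3 - t^2 + t + 1. From the given position equation x(t) = -5·t^6 + 4·t^5 + 3·t^4 - t^3 - t^2 + t + 1, we substitute t = 2 to get x = -153.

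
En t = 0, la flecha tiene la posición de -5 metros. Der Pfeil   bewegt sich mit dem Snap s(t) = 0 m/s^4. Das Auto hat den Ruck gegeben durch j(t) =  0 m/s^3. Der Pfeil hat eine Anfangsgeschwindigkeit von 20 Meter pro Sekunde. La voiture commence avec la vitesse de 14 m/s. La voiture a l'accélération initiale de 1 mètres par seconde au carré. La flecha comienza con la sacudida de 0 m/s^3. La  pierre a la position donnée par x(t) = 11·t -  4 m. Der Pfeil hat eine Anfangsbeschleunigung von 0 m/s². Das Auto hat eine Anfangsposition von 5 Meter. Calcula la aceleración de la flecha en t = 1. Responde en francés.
Nous devons intégrer notre équation du snap s(t) = 0 2 fois. En intégrant le snap et en utilisant la condition initiale j(0) = 0, nous obtenons j(t) = 0. La primitive du jerk est l'accélération. En utilisant a(0) = 0, nous obtenons a(t) = 0. Nous avons l'accélération a(t) = 0. En substituant t = 1: a(1) = 0.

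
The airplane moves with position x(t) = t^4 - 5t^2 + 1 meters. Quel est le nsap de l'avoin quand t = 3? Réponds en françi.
Nous devons dériver notre équation de la position x(t) = t^4 - 5·t^2 + 1 4 fois. La dérivée de la position donne la vitesse: v(t) = 4·t^3 - 10·t. En dérivant la vitesse, nous obtenons l'accélération: a(t) = 12·t^2 - 10. La dérivée de l'accélération donne le jerk: j(t) = 24·t. En prenant d/dt de j(t), nous trouvons s(t) = 24. De l'équation du snap s(t) = 24, nous substituons t = 3 pour obtenir s = 24.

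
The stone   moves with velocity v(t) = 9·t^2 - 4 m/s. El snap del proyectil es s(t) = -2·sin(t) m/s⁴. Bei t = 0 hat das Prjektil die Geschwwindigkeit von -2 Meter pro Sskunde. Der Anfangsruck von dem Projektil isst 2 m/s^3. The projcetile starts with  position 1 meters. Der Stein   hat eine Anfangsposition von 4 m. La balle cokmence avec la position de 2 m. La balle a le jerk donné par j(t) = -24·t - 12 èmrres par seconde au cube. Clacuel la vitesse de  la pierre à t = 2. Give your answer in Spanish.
Tenemos la velocidad v(t) = 9·t^2 - 4. Sustituyendo t = 2: v(2) = 32.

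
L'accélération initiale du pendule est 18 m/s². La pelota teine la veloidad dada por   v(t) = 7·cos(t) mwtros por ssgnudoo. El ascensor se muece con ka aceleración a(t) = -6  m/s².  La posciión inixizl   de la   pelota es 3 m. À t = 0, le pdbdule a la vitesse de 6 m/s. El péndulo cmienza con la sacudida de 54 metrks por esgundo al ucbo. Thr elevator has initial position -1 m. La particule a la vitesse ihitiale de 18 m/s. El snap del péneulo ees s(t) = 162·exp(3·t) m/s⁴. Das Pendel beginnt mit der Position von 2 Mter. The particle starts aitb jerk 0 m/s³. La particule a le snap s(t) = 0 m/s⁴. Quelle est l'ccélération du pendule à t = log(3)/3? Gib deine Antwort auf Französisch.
Nous devons intégrer notre équation du snap s(t) = 162·exp(3·t) 2 fois. L'intégrale du snap est le jerk. En utilisant j(0) = 54, nous obtenons j(t) = 54·exp(3·t). En prenant ∫j(t)dt et en appliquant a(0) = 18, nous trouvons a(t) = 18·exp(3·t). En utilisant a(t) = 18·exp(3·t) et en substituant t = log(3)/3, nous trouvons a = 54.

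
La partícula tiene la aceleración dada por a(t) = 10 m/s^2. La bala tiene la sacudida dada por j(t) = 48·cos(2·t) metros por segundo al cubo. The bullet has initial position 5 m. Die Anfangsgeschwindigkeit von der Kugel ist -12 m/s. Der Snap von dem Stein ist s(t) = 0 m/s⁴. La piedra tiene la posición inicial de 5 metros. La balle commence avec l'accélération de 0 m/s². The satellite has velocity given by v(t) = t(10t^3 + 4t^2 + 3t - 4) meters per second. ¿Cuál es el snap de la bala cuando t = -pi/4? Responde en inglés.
To solve this, we need to take 1 derivative of our jerk equation j(t) = 48·cos(2·t). Taking d/dt of j(t), we find s(t) = -96·sin(2·t). We have snap s(t) = -96·sin(2·t). Substituting t = -pi/4: s(-pi/4) = 96.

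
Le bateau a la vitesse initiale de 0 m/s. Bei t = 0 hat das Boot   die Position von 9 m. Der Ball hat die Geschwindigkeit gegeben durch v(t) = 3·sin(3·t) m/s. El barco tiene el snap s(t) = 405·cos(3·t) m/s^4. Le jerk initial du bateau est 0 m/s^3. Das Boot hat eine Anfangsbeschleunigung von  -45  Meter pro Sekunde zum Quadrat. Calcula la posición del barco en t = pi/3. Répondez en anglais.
Starting from snap s(t) = 405·cos(3·t), we take 4 antiderivatives. The integral of snap, with j(0) = 0, gives jerk: j(t) = 135·sin(3·t). The integral of jerk, with a(0) = -45, gives acceleration: a(t) = -45·cos(3·t). Taking ∫a(t)dt and applying v(0) = 0, we find v(t) = -15·sin(3·t). Finding the antiderivative of v(t) and using x(0) = 9: x(t) = 5·cos(3·t) + 4. Using x(t) = 5·cos(3·t) + 4 and substituting t = pi/3, we find x = -1.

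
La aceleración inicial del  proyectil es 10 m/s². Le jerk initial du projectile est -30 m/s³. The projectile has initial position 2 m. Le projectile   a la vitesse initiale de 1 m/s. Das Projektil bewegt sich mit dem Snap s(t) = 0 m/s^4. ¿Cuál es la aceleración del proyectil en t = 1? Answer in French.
Nous devons intégrer notre équation du snap s(t) = 0 2 fois. L'intégrale du snap est le jerk. En utilisant j(0) = -30, nous obtenons j(t) = -30. En intégrant le jerk et en utilisant la condition initiale a(0) = 10, nous obtenons a(t) = 10 - 30·t. De l'équation de l'accélération a(t) = 10 - 30·t, nous substituons t = 1 pour obtenir a = -20.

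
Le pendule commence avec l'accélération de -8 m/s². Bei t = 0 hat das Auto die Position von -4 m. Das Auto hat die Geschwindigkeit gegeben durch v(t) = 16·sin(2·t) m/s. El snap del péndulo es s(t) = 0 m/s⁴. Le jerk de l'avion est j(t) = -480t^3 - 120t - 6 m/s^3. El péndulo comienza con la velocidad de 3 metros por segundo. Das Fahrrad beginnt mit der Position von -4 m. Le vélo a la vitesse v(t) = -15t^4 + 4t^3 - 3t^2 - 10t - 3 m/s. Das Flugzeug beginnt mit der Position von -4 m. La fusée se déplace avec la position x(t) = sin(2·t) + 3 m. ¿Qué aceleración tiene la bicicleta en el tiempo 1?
Debemos derivar nuestra ecuación de la velocidad v(t) = -15·t^4 + 4·t^3 - 3·t^2 - 10·t - 3 1 vez. La derivada de la velocidad da la aceleración: a(t) = -60·t^3 + 12·t^2 - 6·t - 10. Usando a(t) = -60·t^3 + 12·t^2 - 6·t - 10 y sustituyendo t = 1, encontramos a = -64.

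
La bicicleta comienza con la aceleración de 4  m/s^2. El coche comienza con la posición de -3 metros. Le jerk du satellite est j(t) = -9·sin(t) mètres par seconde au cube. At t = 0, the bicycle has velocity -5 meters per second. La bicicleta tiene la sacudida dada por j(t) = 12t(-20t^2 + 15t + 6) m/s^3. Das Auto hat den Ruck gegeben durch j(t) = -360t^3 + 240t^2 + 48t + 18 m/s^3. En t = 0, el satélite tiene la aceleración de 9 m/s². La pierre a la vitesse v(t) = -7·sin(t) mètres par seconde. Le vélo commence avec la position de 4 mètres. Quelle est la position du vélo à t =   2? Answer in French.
En partant du jerk j(t) = 12·t·(-20·t^2 + 15·t + 6), nous prenons 3 intégrales. L'intégrale du jerk est l'accélération. En utilisant a(0) = 4, nous obtenons a(t) = -60·t^4 + 60·t^3 + 36·t^2 + 4. La primitive de l'accélération est la vitesse. En utilisant v(0) = -5, nous obtenons v(t) = -12·t^5 + 15·t^4 + 12·t^3 + 4·t - 5. En intégrant la vitesse et en utilisant la condition initiale x(0) = 4, nous obtenons x(t) = -2·t^6 + 3·t^5 + 3·t^4 + 2·t^2 - 5·t + 4. En utilisant x(t) = -2·t^6 + 3·t^5 + 3·t^4 + 2·t^2 - 5·t + 4 et en substituant t = 2, nous trouvons x = 18.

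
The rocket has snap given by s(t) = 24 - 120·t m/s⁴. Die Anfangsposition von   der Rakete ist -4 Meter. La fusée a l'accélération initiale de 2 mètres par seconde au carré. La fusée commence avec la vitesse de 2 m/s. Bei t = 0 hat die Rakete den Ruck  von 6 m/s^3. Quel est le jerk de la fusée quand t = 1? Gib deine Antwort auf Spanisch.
Partiendo del snap s(t) = 24 - 120·t, tomamos 1 integral. Tomando ∫s(t)dt y aplicando j(0) = 6, encontramos j(t) = -60·t^2 + 24·t + 6. Tenemos la sacudida j(t) = -60·t^2 + 24·t + 6. Sustituyendo t = 1: j(1) = -30.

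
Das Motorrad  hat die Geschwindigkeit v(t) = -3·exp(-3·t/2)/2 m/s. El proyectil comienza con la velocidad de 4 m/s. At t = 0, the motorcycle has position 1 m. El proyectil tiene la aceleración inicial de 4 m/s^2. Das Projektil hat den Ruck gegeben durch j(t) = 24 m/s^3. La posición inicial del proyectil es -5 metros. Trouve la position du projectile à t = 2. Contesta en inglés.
We need to integrate our jerk equation j(t) = 24 3 times. Finding the integral of j(t) and using a(0) = 4: a(t) = 24·t + 4. Taking ∫a(t)dt and applying v(0) = 4, we find v(t) = 12·t^2 + 4·t + 4. The antiderivative of velocity is position. Using x(0) = -5, we get x(t) = 4·t^3 + 2·t^2 + 4·t - 5. Using x(t) = 4·t^3 + 2·t^2 + 4·t - 5 and substituting t = 2, we find x = 43.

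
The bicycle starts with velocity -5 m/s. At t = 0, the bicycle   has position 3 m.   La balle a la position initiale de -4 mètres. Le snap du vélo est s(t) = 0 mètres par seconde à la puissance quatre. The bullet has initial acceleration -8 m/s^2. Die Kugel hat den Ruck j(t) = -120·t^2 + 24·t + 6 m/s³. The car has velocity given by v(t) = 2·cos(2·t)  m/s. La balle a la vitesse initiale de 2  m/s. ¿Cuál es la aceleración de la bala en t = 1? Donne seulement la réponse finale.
La respuesta es -30.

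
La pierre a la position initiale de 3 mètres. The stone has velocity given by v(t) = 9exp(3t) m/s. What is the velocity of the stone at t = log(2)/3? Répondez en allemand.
Mit v(t) = 9·exp(3·t) und Einsetzen von t = log(2)/3, finden wir v = 18.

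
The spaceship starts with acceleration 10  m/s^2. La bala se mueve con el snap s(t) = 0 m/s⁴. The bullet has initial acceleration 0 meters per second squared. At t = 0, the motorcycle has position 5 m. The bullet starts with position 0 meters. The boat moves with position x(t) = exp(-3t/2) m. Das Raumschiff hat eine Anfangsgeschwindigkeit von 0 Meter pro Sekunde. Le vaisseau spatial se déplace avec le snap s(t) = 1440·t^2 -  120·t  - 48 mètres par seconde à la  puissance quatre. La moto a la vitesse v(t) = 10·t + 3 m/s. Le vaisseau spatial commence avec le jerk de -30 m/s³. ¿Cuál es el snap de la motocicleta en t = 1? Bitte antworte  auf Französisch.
Nous devons dériver notre équation de la vitesse v(t) = 10·t + 3 3 fois. La dérivée de la vitesse donne l'accélération: a(t) = 10. La dérivée de l'accélération donne le jerk: j(t) = 0. En dérivant le jerk, nous obtenons le snap: s(t) = 0. De l'équation du snap s(t) = 0, nous substituons t = 1 pour obtenir s = 0.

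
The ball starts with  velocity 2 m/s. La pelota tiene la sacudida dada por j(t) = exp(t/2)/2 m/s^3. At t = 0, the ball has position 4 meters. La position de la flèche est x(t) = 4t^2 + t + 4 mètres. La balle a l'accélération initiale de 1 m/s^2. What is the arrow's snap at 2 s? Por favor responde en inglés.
We must differentiate our position equation x(t) = 4·t^2 + t + 4 4 times. Taking d/dt of x(t), we find v(t) = 8·t + 1. Taking d/dt of v(t), we find a(t) = 8. The derivative of acceleration gives jerk: j(t) = 0. Taking d/dt of j(t), we find s(t) = 0. Using s(t) = 0 and substituting t = 2, we find s = 0.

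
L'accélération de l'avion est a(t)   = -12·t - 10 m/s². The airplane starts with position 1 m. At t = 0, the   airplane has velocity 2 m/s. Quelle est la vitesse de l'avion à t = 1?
Pour résoudre ceci, nous devons prendre 1 primitive de notre équation de l'accélération a(t) = -12·t - 10. La primitive de l'accélération est la vitesse. En utilisant v(0) = 2, nous obtenons v(t) = -6·t^2 - 10·t + 2. Nous avons la vitesse v(t) = -6·t^2 - 10·t + 2. En substituant t = 1: v(1) = -14.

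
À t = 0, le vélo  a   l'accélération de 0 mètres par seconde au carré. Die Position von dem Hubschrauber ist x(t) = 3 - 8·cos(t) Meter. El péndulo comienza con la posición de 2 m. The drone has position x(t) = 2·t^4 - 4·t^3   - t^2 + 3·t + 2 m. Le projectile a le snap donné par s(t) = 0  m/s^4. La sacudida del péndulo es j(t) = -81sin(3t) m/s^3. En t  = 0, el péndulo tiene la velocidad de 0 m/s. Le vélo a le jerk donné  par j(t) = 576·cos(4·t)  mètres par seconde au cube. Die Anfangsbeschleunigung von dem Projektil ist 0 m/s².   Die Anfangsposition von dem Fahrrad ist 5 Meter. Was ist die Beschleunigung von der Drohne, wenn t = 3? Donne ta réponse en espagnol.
Para resolver esto, necesitamos tomar 2 derivadas de nuestra ecuación de la posición x(t) = 2·t^4 - 4·t^3 - t^2 + 3·t + 2. La derivada de la posición da la velocidad: v(t) = 8·t^3 - 12·t^2 - 2·t + 3. Tomando d/dt de v(t), encontramos a(t) = 24·t^2 - 24·t - 2. Usando a(t) = 24·t^2 - 24·t - 2 y sustituyendo t = 3, encontramos a = 142.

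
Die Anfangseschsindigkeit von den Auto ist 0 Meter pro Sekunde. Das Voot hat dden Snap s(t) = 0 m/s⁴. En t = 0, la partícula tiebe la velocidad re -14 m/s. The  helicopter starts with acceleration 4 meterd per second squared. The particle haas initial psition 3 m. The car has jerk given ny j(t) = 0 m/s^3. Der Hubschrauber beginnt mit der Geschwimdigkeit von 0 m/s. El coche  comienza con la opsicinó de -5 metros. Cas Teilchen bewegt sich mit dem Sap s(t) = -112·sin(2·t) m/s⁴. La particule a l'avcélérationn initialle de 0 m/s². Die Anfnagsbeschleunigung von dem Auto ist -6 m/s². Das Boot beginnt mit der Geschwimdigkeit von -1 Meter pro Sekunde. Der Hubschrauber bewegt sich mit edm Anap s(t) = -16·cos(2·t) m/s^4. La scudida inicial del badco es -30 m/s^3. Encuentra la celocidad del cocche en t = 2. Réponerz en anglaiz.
We need to integrate our jerk equation j(t) = 0 2 times. Integrating jerk and using the initial condition a(0) = -6, we get a(t) = -6. The integral of acceleration is velocity. Using v(0) = 0, we get v(t) = -6·t. Using v(t) = -6·t and substituting t = 2, we find v = -12.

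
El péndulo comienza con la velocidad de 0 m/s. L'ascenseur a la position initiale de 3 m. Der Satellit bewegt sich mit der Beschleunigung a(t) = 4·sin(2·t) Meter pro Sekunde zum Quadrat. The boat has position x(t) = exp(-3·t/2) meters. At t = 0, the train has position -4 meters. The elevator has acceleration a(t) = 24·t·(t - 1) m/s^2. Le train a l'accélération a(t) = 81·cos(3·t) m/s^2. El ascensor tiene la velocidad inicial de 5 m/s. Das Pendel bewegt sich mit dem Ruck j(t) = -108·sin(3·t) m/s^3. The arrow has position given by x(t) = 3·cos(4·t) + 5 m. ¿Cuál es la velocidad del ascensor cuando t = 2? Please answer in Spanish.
Para resolver esto, necesitamos tomar 1 integral de nuestra ecuación de la aceleración a(t) = 24·t·(t - 1). Integrando la aceleración y usando la condición inicial v(0) = 5, obtenemos v(t) = 8·t^3 - 12·t^2 + 5. De la ecuación de la velocidad v(t) = 8·t^3 - 12·t^2 + 5, sustituimos t = 2 para obtener v = 21.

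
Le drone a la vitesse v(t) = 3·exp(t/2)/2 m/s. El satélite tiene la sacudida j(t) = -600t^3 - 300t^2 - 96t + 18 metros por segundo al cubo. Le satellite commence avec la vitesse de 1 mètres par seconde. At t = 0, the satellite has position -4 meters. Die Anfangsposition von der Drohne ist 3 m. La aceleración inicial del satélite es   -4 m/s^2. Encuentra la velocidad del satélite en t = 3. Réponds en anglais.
To solve this, we need to take 2 integrals of our jerk equation j(t) = -600·t^3 - 300·t^2 - 96·t + 18. Taking ∫j(t)dt and applying a(0) = -4, we find a(t) = -150·t^4 - 100·t^3 - 48·t^2 + 18·t - 4. Finding the antiderivative of a(t) and using v(0) = 1: v(t) = -30·t^5 - 25·t^4 - 16·t^3 + 9·t^2 - 4·t + 1. From the given velocity equation v(t) = -30·t^5 - 25·t^4 - 16·t^3 + 9·t^2 - 4·t + 1, we substitute t = 3 to get v = -9677.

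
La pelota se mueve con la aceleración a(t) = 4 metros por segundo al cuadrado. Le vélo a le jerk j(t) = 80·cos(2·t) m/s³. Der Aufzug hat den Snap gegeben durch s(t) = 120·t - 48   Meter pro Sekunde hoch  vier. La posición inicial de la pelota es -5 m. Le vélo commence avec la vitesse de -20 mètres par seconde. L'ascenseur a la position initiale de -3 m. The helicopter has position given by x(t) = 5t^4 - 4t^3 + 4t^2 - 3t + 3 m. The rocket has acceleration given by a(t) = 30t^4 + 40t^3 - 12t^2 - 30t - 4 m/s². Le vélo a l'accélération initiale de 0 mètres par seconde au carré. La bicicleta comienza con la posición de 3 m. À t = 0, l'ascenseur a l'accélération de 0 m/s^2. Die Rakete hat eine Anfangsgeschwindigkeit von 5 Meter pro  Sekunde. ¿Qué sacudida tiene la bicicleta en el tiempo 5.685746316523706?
Usando j(t) = 80·cos(2·t) y sustituyendo t = 5.685746316523706, encontramos j = 29.3701521590433.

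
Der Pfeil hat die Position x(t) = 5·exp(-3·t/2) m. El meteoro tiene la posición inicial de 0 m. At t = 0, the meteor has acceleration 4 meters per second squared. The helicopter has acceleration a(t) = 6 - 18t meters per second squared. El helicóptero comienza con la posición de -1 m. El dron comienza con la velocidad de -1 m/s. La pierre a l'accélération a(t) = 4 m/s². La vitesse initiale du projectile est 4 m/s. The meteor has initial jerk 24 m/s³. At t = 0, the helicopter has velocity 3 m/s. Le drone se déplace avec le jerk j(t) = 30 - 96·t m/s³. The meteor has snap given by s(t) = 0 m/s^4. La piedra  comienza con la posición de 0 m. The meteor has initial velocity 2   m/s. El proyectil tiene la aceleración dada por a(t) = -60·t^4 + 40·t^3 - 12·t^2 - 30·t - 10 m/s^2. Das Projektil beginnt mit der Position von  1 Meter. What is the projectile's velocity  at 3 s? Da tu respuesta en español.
Partiendo de la aceleración a(t) = -60·t^4 + 40·t^3 - 12·t^2 - 30·t - 10, tomamos 1 antiderivada. La integral de la aceleración, con v(0) = 4, da la velocidad: v(t) = -12·t^5 + 10·t^4 - 4·t^3 - 15·t^2 - 10·t + 4. Usando v(t) = -12·t^5 + 10·t^4 - 4·t^3 - 15·t^2 - 10·t + 4 y sustituyendo t = 3, encontramos v = -2375.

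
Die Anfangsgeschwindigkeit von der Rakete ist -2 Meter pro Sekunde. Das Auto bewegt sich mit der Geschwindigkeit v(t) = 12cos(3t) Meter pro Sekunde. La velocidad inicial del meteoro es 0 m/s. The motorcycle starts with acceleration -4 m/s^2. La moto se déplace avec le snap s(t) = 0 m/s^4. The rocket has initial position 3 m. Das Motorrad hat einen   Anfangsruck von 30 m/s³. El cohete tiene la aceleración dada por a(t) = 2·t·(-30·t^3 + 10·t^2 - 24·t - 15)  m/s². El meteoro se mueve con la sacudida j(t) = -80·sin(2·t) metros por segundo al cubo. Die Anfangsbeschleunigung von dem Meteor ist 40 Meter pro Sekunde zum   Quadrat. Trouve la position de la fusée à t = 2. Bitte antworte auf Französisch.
En partant de l'accélération a(t) = 2·t·(-30·t^3 + 10·t^2 - 24·t - 15), nous prenons 2 primitives. En intégrant l'accélération et en utilisant la condition initiale v(0) = -2, nous obtenons v(t) = -12·t^5 + 5·t^4 - 16·t^3 - 15·t^2 - 2. En intégrant la vitesse et en utilisant la condition initiale x(0) = 3, nous obtenons x(t) = -2·t^6 + t^5 - 4·t^4 - 5·t^3 - 2·t + 3. De l'équation de la position x(t) = -2·t^6 + t^5 - 4·t^4 - 5·t^3 - 2·t + 3, nous substituons t = 2 pour obtenir x = -201.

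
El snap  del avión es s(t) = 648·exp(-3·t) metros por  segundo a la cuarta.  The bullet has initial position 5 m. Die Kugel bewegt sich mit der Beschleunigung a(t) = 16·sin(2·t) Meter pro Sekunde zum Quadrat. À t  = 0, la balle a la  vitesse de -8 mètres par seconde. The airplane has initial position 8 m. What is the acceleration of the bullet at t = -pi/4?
Using a(t) = 16·sin(2·t) and substituting t = -pi/4, we find a = -16.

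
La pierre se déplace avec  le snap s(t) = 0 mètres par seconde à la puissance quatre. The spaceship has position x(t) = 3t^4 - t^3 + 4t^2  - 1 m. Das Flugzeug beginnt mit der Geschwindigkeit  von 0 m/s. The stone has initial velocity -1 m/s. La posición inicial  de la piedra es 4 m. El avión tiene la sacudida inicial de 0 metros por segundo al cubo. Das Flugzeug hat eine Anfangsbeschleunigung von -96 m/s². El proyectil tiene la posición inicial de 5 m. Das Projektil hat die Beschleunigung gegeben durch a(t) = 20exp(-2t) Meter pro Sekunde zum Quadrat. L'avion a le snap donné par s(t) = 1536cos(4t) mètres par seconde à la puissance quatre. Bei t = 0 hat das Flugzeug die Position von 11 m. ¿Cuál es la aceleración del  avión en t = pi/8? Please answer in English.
Starting from snap s(t) = 1536·cos(4·t), we take 2 integrals. The integral of snap, with j(0) = 0, gives jerk: j(t) = 384·sin(4·t). The integral of jerk is acceleration. Using a(0) = -96, we get a(t) = -96·cos(4·t). From the given acceleration equation a(t) = -96·cos(4·t), we substitute t = pi/8 to get a = 0.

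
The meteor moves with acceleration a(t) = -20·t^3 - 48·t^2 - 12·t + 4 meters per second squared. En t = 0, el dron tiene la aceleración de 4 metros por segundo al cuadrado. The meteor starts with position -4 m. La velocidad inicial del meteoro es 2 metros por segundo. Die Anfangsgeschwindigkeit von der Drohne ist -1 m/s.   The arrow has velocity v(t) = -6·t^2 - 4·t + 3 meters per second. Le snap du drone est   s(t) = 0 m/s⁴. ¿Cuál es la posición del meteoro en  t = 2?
Para resolver esto, necesitamos tomar 2 integrales de nuestra ecuación de la aceleración a(t) = -20·t^3 - 48·t^2 - 12·t + 4. Tomando ∫a(t)dt y aplicando v(0) = 2, encontramos v(t) = -5·t^4 - 16·t^3 - 6·t^2 + 4·t + 2. La integral de la velocidad es la posición. Usando x(0) = -4, obtenemos x(t) = -t^5 - 4·t^4 - 2·t^3 + 2·t^2 + 2·t - 4. Tenemos la posición x(t) = -t^5 - 4·t^4 - 2·t^3 + 2·t^2 + 2·t - 4. Sustituyendo t = 2: x(2) = -104.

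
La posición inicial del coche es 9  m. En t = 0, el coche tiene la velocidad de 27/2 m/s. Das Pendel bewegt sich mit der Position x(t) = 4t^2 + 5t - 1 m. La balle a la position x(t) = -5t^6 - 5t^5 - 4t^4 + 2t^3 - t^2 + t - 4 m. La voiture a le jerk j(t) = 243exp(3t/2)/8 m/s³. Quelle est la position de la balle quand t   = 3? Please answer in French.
En utilisant x(t) = -5·t^6 - 5·t^5 - 4·t^4 + 2·t^3 - t^2 + t - 4 et en substituant t = 3, nous trouvons x = -5140.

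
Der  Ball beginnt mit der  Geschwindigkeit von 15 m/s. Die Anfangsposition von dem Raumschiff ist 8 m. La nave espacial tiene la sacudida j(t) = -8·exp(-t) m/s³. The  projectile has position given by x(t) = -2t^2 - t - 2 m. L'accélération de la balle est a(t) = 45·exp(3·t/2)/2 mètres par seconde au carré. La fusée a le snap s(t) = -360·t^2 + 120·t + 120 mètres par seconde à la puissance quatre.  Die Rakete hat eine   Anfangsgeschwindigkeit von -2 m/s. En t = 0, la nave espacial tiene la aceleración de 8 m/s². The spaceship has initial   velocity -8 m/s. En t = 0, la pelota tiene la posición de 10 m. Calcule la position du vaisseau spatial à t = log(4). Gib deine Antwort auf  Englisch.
We need to integrate our jerk equation j(t) = -8·exp(-t) 3 times. Finding the antiderivative of j(t) and using a(0) = 8: a(t) = 8·exp(-t). Finding the antiderivative of a(t) and using v(0) = -8: v(t) = -8·exp(-t). Integrating velocity and using the initial condition x(0) = 8, we get x(t) = 8·exp(-t). From the given position equation x(t) = 8·exp(-t), we substitute t = log(4) to get x = 2.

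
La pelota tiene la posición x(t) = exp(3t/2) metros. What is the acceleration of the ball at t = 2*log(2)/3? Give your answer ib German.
Um dies zu lösen, müssen wir 2 Ableitungen unserer Gleichung für die Position x(t) = exp(3·t/2) nehmen. Die Ableitung von der Position ergibt die Geschwindigkeit: v(t) = 3·exp(3·t/2)/2. Die Ableitung von der Geschwindigkeit ergibt die Beschleunigung: a(t) = 9·exp(3·t/2)/4. Wir haben die Beschleunigung a(t) = 9·exp(3·t/2)/4. Durch Einsetzen von t = 2*log(2)/3: a(2*log(2)/3) = 9/2.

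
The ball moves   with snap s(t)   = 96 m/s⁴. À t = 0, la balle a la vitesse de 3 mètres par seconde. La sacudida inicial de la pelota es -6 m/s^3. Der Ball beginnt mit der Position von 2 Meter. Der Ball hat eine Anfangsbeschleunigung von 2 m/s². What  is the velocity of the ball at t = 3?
Starting from snap s(t) = 96, we take 3 antiderivatives. Taking ∫s(t)dt and applying j(0) = -6, we find j(t) = 96·t - 6. Finding the antiderivative of j(t) and using a(0) = 2: a(t) = 48·t^2 - 6·t + 2. The antiderivative of acceleration is velocity. Using v(0) = 3, we get v(t) = 16·t^3 - 3·t^2 + 2·t + 3. From the given velocity equation v(t) = 16·t^3 - 3·t^2 + 2·t + 3, we substitute t = 3 to get v = 414.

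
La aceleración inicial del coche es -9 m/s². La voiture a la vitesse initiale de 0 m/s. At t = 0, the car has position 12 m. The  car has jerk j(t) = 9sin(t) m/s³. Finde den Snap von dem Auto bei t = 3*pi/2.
Ausgehend von dem Ruck j(t) = 9·sin(t), nehmen wir 1 Ableitung. Mit d/dt von j(t) finden wir s(t) = 9·cos(t). Mit s(t) = 9·cos(t) und Einsetzen von t = 3*pi/2, finden wir s = 0.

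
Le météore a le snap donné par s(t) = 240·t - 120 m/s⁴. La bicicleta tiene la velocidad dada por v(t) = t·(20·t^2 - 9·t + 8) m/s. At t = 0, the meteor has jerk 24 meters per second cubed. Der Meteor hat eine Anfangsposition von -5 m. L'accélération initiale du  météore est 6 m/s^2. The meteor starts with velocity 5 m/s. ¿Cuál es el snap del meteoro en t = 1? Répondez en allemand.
Wir haben den Snap s(t) = 240·t - 120. Durch Einsetzen von t = 1: s(1) = 120.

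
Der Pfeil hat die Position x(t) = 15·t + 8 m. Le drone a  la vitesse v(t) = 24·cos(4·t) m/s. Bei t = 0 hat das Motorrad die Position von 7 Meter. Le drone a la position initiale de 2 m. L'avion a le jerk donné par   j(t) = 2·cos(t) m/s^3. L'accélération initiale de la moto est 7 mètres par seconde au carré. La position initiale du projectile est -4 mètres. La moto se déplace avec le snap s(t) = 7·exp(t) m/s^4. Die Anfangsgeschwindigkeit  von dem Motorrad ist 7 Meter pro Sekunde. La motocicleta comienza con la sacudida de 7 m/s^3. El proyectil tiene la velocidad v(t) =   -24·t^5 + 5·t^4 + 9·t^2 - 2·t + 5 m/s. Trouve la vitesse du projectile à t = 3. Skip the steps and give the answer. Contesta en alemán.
Bei t = 3, v = -5347.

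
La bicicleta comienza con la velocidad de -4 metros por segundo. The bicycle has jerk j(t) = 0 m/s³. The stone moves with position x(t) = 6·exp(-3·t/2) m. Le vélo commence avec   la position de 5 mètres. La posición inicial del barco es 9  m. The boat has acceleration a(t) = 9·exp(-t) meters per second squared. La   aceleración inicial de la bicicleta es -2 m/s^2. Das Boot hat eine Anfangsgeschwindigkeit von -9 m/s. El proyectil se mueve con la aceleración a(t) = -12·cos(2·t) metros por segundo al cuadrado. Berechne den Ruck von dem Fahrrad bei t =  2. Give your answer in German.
Mit j(t) = 0 und Einsetzen von t = 2, finden wir j = 0.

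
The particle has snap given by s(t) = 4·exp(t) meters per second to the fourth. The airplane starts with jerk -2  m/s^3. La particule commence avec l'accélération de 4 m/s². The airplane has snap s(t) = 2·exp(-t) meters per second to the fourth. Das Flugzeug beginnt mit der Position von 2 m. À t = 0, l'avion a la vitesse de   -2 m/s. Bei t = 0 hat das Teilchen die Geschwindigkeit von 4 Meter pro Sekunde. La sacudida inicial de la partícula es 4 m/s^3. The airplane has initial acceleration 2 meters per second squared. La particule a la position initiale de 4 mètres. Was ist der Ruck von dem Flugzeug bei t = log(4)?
Wir müssen unsere Gleichung für den Snap s(t) = 2·exp(-t) 1-mal integrieren. Durch Integration von dem Snap und Verwendung der Anfangsbedingung j(0) = -2, erhalten wir j(t) = -2·exp(-t). Aus der Gleichung für den Ruck j(t) = -2·exp(-t), setzen wir t = log(4) ein und erhalten j = -1/2.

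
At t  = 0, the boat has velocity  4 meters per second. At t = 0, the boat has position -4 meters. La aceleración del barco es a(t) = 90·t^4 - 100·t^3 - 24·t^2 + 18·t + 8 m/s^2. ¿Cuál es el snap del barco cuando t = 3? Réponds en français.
Pour résoudre ceci, nous devons prendre 2 dérivées de notre équation de l'accélération a(t) = 90·t^4 - 100·t^3 - 24·t^2 + 18·t + 8. En dérivant l'accélération, nous obtenons le jerk: j(t) = 360·t^3 - 300·t^2 - 48·t + 18. En prenant d/dt de j(t), nous trouvons s(t) = 1080·t^2 - 600·t - 48. De l'équation du snap s(t) = 1080·t^2 - 600·t - 48, nous substituons t = 3 pour obtenir s = 7872.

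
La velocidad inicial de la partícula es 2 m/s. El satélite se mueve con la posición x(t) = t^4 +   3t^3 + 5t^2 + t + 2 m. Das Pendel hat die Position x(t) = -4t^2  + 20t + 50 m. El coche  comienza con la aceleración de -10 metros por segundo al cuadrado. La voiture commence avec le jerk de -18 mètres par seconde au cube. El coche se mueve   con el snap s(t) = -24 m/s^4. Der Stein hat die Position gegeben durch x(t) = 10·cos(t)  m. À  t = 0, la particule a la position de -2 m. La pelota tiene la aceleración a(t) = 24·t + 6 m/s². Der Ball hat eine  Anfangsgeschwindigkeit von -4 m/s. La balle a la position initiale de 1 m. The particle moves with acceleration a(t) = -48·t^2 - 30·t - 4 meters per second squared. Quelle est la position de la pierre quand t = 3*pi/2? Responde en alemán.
Wir haben die Position x(t) = 10·cos(t). Durch Einsetzen von t = 3*pi/2: x(3*pi/2) = 0.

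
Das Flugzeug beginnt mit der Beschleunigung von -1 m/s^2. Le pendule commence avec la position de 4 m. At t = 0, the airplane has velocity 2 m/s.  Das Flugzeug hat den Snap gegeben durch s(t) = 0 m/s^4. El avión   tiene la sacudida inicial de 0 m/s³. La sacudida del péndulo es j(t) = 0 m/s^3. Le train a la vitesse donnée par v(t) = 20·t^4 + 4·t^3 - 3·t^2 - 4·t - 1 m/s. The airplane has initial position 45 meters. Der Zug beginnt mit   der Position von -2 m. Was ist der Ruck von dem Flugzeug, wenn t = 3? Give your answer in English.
To solve this, we need to take 1 integral of our snap equation s(t) = 0. Finding the integral of s(t) and using j(0) = 0: j(t) = 0. Using j(t) = 0 and substituting t = 3, we find j = 0.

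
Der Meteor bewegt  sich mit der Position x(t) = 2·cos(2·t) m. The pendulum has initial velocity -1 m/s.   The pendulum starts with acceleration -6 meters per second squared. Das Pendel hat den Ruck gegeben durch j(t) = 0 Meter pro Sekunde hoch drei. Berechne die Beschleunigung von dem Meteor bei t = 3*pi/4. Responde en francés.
Nous devons dériver notre équation de la position x(t) = 2·cos(2·t) 2 fois. En dérivant la position, nous obtenons la vitesse: v(t) = -4·sin(2·t). La dérivée de la vitesse donne l'accélération: a(t) = -8·cos(2·t). En utilisant a(t) = -8·cos(2·t) et en substituant t = 3*pi/4, nous trouvons a = 0.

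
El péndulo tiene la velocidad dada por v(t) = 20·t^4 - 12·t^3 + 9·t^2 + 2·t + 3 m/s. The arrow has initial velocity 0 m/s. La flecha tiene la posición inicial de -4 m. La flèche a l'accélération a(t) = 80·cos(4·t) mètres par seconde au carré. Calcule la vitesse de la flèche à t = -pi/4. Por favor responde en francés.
En partant de l'accélération a(t) = 80·cos(4·t), nous prenons 1 intégrale. En prenant ∫a(t)dt et en appliquant v(0) = 0, nous trouvons v(t) = 20·sin(4·t). Nous avons la vitesse v(t) = 20·sin(4·t). En substituant t = -pi/4: v(-pi/4) = 0.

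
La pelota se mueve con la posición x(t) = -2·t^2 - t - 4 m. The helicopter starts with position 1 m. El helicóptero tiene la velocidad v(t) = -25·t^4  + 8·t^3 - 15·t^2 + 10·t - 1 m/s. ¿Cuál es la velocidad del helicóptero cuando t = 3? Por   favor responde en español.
Tenemos la velocidad v(t) = -25·t^4 + 8·t^3 - 15·t^2 + 10·t - 1. Sustituyendo t = 3: v(3) = -1915.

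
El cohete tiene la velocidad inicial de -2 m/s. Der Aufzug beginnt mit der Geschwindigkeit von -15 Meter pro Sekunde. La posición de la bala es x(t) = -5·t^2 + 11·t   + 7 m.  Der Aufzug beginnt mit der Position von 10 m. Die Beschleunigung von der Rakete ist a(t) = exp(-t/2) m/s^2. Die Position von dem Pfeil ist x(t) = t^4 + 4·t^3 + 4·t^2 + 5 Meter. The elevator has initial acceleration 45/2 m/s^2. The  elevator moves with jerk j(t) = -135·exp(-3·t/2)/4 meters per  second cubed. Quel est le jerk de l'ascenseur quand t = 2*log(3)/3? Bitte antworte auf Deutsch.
Wir haben den Ruck j(t) = -135·exp(-3·t/2)/4. Durch Einsetzen von t = 2*log(3)/3: j(2*log(3)/3) = -45/4.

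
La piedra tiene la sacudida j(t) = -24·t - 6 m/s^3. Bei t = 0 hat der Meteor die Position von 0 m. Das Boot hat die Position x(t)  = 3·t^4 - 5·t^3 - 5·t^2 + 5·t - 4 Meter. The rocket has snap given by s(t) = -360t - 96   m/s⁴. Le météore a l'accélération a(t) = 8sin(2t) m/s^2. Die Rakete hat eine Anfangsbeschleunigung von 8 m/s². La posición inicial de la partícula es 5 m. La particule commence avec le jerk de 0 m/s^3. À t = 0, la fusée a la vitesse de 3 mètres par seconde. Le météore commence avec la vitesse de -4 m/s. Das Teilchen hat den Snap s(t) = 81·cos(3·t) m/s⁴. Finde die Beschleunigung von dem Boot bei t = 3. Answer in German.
Ausgehend von der Position x(t) = 3·t^4 - 5·t^3 - 5·t^2 + 5·t - 4, nehmen wir 2 Ableitungen. Mit d/dt von x(t) finden wir v(t) = 12·t^3 - 15·t^2 - 10·t + 5. Mit d/dt von v(t) finden wir a(t) = 36·t^2 - 30·t - 10. Mit a(t) = 36·t^2 - 30·t - 10 und Einsetzen von t = 3, finden wir a = 224.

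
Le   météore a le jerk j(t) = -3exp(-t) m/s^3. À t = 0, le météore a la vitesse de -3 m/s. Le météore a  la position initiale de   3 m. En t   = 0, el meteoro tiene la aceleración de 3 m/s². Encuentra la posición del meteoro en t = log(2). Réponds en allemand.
Wir müssen die Stammfunktion unserer Gleichung für den Ruck j(t) = -3·exp(-t) 3-mal finden. Mit ∫j(t)dt und Anwendung von a(0) = 3, finden wir a(t) = 3·exp(-t). Das Integral von der Beschleunigung, mit v(0) = -3, ergibt die Geschwindigkeit: v(t) = -3·exp(-t). Durch Integration von der Geschwindigkeit und Verwendung der Anfangsbedingung x(0) = 3, erhalten wir x(t) = 3·exp(-t). Wir haben die Position x(t) = 3·exp(-t). Durch Einsetzen von t = log(2): x(log(2)) = 3/2.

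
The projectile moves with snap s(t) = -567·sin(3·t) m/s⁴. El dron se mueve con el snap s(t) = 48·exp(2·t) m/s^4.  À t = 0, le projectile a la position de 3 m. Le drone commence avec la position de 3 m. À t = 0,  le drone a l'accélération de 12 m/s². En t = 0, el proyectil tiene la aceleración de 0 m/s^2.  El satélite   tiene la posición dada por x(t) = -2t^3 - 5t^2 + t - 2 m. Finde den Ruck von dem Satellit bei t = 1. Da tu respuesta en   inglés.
Starting from position x(t) = -2·t^3 - 5·t^2 + t - 2, we take 3 derivatives. Differentiating position, we get velocity: v(t) = -6·t^2 - 10·t + 1. The derivative of velocity gives acceleration: a(t) = -12·t - 10. Taking d/dt of a(t), we find j(t) = -12. From the given jerk equation j(t) = -12, we substitute t = 1 to get j = -12.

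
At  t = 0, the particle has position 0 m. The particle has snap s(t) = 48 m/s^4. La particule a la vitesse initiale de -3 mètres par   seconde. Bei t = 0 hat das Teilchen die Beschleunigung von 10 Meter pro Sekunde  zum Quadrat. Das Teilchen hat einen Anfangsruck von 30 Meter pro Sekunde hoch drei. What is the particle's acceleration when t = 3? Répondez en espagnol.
Debemos encontrar la integral de nuestra ecuación del snap s(t) = 48 2 veces. La integral del snap, con j(0) = 30, da la sacudida: j(t) = 48·t + 30. La antiderivada de la sacudida es la aceleración. Usando a(0) = 10, obtenemos a(t) = 24·t^2 + 30·t + 10. De la ecuación de la aceleración a(t) = 24·t^2 + 30·t + 10, sustituimos t = 3 para obtener a = 316.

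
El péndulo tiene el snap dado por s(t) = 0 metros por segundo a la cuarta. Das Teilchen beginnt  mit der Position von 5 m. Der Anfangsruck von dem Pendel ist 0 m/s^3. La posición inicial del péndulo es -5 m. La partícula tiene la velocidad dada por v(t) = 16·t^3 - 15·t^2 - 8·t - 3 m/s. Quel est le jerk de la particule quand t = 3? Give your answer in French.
En partant de la vitesse v(t) = 16·t^3 - 15·t^2 - 8·t - 3, nous prenons 2 dérivées. La dérivée de la vitesse donne l'accélération: a(t) = 48·t^2 - 30·t - 8. La dérivée de l'accélération donne le jerk: j(t) = 96·t - 30. De l'équation du jerk j(t) = 96·t - 30, nous substituons t = 3 pour obtenir j = 258.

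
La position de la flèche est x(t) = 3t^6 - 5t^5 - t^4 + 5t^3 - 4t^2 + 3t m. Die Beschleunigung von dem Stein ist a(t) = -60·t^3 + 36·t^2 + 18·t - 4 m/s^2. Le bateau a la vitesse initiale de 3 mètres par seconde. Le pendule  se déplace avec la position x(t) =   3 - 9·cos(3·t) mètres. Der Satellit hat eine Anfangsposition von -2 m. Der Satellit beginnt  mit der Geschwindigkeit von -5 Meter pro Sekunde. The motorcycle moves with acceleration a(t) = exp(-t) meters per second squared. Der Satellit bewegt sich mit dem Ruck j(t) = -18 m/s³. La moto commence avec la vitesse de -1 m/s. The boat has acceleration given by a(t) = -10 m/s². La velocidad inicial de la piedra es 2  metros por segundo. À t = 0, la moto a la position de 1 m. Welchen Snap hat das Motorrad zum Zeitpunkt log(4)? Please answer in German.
Ausgehend von der Beschleunigung a(t) = exp(-t), nehmen wir 2 Ableitungen. Die Ableitung von der Beschleunigung ergibt den Ruck: j(t) = -exp(-t). Mit d/dt von j(t) finden wir s(t) = exp(-t). Aus der Gleichung für den Snap s(t) = exp(-t), setzen wir t = log(4) ein und erhalten s = 1/4.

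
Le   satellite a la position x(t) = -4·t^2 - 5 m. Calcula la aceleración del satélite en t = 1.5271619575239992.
Para resolver esto, necesitamos tomar 2 derivadas de nuestra ecuación de la posición x(t) = -4·t^2 - 5. La derivada de la posición da la velocidad: v(t) = -8·t. La derivada de la velocidad da la aceleración: a(t) = -8. Usando a(t) = -8 y sustituyendo t = 1.5271619575239992, encontramos a = -8.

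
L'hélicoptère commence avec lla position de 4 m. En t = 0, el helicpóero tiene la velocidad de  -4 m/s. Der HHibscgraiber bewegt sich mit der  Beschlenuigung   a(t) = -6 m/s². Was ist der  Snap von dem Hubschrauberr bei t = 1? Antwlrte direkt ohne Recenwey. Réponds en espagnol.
En t = 1, s = 0.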